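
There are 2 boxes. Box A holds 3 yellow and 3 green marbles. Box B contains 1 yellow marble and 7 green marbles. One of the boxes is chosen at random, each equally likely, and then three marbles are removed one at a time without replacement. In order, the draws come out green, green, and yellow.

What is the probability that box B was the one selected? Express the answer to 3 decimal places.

0.455

Compute the likelihood of the observed sequence for each case: P(data | box A) = (3/6)(2/5)(3/4) = 3/20; P(data | box B) = (7/8)(6/7)(1/6) = 1/8.
The prior-weighted likelihoods are 1/2 · 3/20 = 3/40, 1/2 · 1/8 = 1/16; summing to 11/80.
Hence P(box B | data) = (1/16) / (11/80) = 5/11.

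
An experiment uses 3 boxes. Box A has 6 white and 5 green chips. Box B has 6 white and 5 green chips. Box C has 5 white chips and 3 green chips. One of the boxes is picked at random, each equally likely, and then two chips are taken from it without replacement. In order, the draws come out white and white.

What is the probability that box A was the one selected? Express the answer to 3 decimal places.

Compute the likelihood of the observed sequence for each case: P(data | box A) = (6/11)(5/10) = 3/11; P(data | box B) = (6/11)(5/10) = 3/11; P(data | box C) = (5/8)(4/7) = 5/14.
Weighting by the prior gives 1/3 · 3/11 = 1/11, 1/3 · 3/11 = 1/11, 1/3 · 5/14 = 5/42; with total 139/462.
So P(box A | data) = (1/11) / (139/462) = 42/139.

0.302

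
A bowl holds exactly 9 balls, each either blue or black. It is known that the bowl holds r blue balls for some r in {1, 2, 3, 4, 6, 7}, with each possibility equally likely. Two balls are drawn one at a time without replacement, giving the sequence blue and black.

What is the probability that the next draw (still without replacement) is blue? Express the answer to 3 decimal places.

0.441

For each hypothesis, P(data | H) works out to: P(data | r = 1) = (1/9)(8/8) = 1/9; P(data | r = 2) = (2/9)(7/8) = 7/36; P(data | r = 3) = (3/9)(6/8) = 1/4; P(data | r = 4) = (4/9)(5/8) = 5/18; P(data | r = 6) = (6/9)(3/8) = 1/4; P(data | r = 7) = (7/9)(2/8) = 7/36.
The prior-weighted likelihoods are 1/6 · 1/9 = 1/54, 1/6 · 7/36 = 7/216, 1/6 · 1/4 = 1/24, 1/6 · 5/18 = 5/108, 1/6 · 1/4 = 1/24, 1/6 · 7/36 = 7/216; these sum to 23/108.
The posterior is then P(r = 1 | data) = 2/23, P(r = 2 | data) = 7/46, P(r = 3 | data) = 9/46, P(r = 4 | data) = 5/23, P(r = 6 | data) = 9/46, P(r = 7 | data) = 7/46.
The predictive probability is P(blue next | data) = (0)(2/23) + (1/7)(7/46) + (2/7)(9/46) + (3/7)(5/23) + (5/7)(9/46) + (6/7)(7/46) = 71/161.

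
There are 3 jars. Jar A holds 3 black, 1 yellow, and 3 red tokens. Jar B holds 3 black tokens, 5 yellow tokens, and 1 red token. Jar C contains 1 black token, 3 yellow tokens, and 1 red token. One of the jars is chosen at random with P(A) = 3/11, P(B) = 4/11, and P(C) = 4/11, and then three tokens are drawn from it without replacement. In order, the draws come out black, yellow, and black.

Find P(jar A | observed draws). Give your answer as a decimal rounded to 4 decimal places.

0.2647

Under each hypothesis, the probability of the observed sequence is: P(data | jar A) = (3/7)(1/6)(2/5) = 0.028571; P(data | jar B) = (3/9)(5/8)(2/7) = 0.059524; P(data | jar C) = (1/5)(3/4)(0/3) = 0.
Weighting by the prior gives 3/11 · 0.028571 = 0.0077922, 4/11 · 0.059524 = 0.021645, 4/11 · 0 = 0; summing to 0.029437.
By Bayes' rule, P(jar A | data) = (0.0077922) / (0.029437) = 0.26471.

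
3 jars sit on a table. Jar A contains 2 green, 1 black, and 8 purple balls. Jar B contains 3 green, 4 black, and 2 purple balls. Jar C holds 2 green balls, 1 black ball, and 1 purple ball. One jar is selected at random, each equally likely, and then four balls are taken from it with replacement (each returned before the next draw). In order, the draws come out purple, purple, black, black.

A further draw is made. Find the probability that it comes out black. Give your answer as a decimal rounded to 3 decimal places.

The likelihood of the observed sequence under each hypothesis: P(data | jar A) = (8/11)(8/11)(1/11)(1/11) = 0.0043713; P(data | jar B) = (2/9)(2/9)(4/9)(4/9) = 0.0097546; P(data | jar C) = (1/4)(1/4)(1/4)(1/4) = 0.0039062.
Multiplying each by its prior: 1/3 · 0.0043713 = 0.0014571, 1/3 · 0.0097546 = 0.0032515, 1/3 · 0.0039062 = 0.0013021; with total 0.0060107.
Normalising, the posterior is P(jar A | data) = 0.24242, P(jar B | data) = 0.54096, P(jar C | data) = 0.21663.
So P(black next | data) = Σ P(black next | H) P(H | data) = (1/11)(0.24242) + (4/9)(0.54096) + (1/4)(0.21663) = 0.31662.

0.317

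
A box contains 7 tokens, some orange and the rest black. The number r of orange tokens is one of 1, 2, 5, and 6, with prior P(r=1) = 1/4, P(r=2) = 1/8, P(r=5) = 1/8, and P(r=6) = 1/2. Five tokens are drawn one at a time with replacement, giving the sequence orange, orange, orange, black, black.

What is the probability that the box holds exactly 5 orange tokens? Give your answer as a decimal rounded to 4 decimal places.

Compute the likelihood of the observed sequence for each case: P(data | r = 1) = (1/7)(1/7)(1/7)(6/7)(6/7) = 0.002142; P(data | r = 2) = (2/7)(2/7)(2/7)(5/7)(5/7) = 0.0119; P(data | r = 5) = (5/7)(5/7)(5/7)(2/7)(2/7) = 0.02975; P(data | r = 6) = (6/7)(6/7)(6/7)(1/7)(1/7) = 0.012852.
Weighting by the prior gives 1/4 · 0.002142 = 0.00053549, 1/8 · 0.0119 = 0.0014875, 1/8 · 0.02975 = 0.0037187, 1/2 · 0.012852 = 0.0064259; with total 0.012168.
Hence P(r = 5 | data) = (0.0037187) / (0.012168) = 0.30562.

0.3056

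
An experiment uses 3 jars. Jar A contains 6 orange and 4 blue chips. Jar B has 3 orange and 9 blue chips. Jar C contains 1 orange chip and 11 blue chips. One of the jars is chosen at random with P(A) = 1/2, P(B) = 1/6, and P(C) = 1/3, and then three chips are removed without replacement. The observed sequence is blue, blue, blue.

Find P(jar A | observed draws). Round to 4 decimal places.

For each hypothesis, P(data | H) works out to: P(data | jar A) = (4/10)(3/9)(2/8) = 1/30; P(data | jar B) = (9/12)(8/11)(7/10) = 21/55; P(data | jar C) = (11/12)(10/11)(9/10) = 3/4.
Multiplying each by its prior: 1/2 · 1/30 = 1/60, 1/6 · 21/55 = 7/110, 1/3 · 3/4 = 1/4; these sum to 109/330.
By Bayes' rule, P(jar A | data) = (1/60) / (109/330) = 11/218.

0.0505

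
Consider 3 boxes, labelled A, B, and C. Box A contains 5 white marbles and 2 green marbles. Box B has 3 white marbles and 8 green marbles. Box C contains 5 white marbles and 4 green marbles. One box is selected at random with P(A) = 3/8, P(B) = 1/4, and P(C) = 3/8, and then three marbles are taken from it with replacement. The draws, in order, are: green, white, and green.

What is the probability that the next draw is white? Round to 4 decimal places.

Compute the likelihood of the observed sequence for each case: P(data | box A) = (2/7)(5/7)(2/7) = 0.058309; P(data | box B) = (8/11)(3/11)(8/11) = 0.14425; P(data | box C) = (4/9)(5/9)(4/9) = 0.10974.
Multiplying each by its prior: 3/8 · 0.058309 = 0.021866, 1/4 · 0.14425 = 0.036063, 3/8 · 0.10974 = 0.041152; summing to 0.099081.
The posterior is then P(box A | data) = 0.22069, P(box B | data) = 0.36398, P(box C | data) = 0.41534.
The predictive probability is P(white next | data) = (5/7)(0.22069) + (3/11)(0.36398) + (5/9)(0.41534) = 0.48764.

0.4876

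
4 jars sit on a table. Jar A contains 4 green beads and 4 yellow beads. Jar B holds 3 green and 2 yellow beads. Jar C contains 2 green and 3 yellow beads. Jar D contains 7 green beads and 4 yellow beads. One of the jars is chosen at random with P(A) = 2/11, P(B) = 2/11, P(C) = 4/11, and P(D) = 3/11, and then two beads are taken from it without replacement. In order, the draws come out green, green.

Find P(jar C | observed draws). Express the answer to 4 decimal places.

0.1554

For each hypothesis, P(data | H) works out to: P(data | jar A) = (4/8)(3/7) = 0.21429; P(data | jar B) = (3/5)(2/4) = 0.3; P(data | jar C) = (2/5)(1/4) = 0.1; P(data | jar D) = (7/11)(6/10) = 0.38182.
Multiplying each by its prior: 2/11 · 0.21429 = 0.038961, 2/11 · 0.3 = 0.054545, 4/11 · 0.1 = 0.036364, 3/11 · 0.38182 = 0.10413; these sum to 0.234.
Therefore the posterior P(jar C | data) = (0.036364) / (0.234) = 0.1554.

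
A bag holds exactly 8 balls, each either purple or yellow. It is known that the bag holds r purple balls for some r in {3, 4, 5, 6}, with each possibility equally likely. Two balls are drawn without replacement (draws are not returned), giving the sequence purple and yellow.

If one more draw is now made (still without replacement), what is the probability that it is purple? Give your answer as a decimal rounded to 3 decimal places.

The likelihood of the observed sequence under each hypothesis: P(data | r = 3) = (3/8)(5/7) = 15/56; P(data | r = 4) = (4/8)(4/7) = 2/7; P(data | r = 5) = (5/8)(3/7) = 15/56; P(data | r = 6) = (6/8)(2/7) = 3/14.
Multiplying each by its prior: 1/4 · 15/56 = 15/224, 1/4 · 2/7 = 1/14, 1/4 · 15/56 = 15/224, 1/4 · 3/14 = 3/56; summing to 29/112.
The posterior is then P(r = 3 | data) = 15/58, P(r = 4 | data) = 8/29, P(r = 5 | data) = 15/58, P(r = 6 | data) = 6/29.
So P(purple next | data) = Σ P(purple next | H) P(H | data) = (1/3)(15/58) + (1/2)(8/29) + (2/3)(15/58) + (5/6)(6/29) = 33/58.

0.569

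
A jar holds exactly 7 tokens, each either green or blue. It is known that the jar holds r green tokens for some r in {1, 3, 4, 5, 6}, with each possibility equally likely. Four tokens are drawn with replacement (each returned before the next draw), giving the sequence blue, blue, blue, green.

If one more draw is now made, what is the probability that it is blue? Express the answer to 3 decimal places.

0.629

Under each hypothesis, the probability of the observed sequence is: P(data | r = 1) = (6/7)(6/7)(6/7)(1/7) = 0.089963; P(data | r = 3) = (4/7)(4/7)(4/7)(3/7) = 0.079967; P(data | r = 4) = (3/7)(3/7)(3/7)(4/7) = 0.044981; P(data | r = 5) = (2/7)(2/7)(2/7)(5/7) = 0.01666; P(data | r = 6) = (1/7)(1/7)(1/7)(6/7) = 0.002499.
The prior-weighted likelihoods are 1/5 · 0.089963 = 0.017993, 1/5 · 0.079967 = 0.015993, 1/5 · 0.044981 = 0.0089963, 1/5 · 0.01666 = 0.0033319, 1/5 · 0.002499 = 0.00049979; summing to 0.046814.
Normalising, the posterior is P(r = 1 | data) = 0.38434, P(r = 3 | data) = 0.34164, P(r = 4 | data) = 0.19217, P(r = 5 | data) = 0.071174, P(r = 6 | data) = 0.010676.
So P(blue next | data) = Σ P(blue next | H) P(H | data) = (6/7)(0.38434) + (4/7)(0.34164) + (3/7)(0.19217) + (2/7)(0.071174) + (1/7)(0.010676) = 0.62888.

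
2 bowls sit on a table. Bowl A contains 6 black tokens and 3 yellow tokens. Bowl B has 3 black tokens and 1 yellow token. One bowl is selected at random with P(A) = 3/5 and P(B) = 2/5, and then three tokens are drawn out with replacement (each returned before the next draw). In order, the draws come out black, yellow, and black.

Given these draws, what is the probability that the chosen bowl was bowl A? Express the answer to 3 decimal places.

0.612

For each hypothesis, P(data | H) works out to: P(data | bowl A) = (6/9)(3/9)(6/9) = 0.14815; P(data | bowl B) = (3/4)(1/4)(3/4) = 0.14062.
The prior-weighted likelihoods are 3/5 · 0.14815 = 0.088889, 2/5 · 0.14062 = 0.05625; these sum to 0.14514.
Hence P(bowl A | data) = (0.088889) / (0.14514) = 0.61244.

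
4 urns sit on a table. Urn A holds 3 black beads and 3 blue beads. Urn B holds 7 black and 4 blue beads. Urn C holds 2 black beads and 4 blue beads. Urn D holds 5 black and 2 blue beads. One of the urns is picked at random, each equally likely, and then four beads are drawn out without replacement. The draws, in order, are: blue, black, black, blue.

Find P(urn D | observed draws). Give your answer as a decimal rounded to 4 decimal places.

0.1713

For each hypothesis, P(data | H) works out to: P(data | urn A) = (3/6)(3/5)(2/4)(2/3) = 0.1; P(data | urn B) = (4/11)(7/10)(6/9)(3/8) = 0.063636; P(data | urn C) = (4/6)(2/5)(1/4)(3/3) = 0.066667; P(data | urn D) = (2/7)(5/6)(4/5)(1/4) = 0.047619.
The prior-weighted likelihoods are 1/4 · 0.1 = 0.025, 1/4 · 0.063636 = 0.015909, 1/4 · 0.066667 = 0.016667, 1/4 · 0.047619 = 0.011905; these sum to 0.069481.
Hence P(urn D | data) = (0.011905) / (0.069481) = 0.17134.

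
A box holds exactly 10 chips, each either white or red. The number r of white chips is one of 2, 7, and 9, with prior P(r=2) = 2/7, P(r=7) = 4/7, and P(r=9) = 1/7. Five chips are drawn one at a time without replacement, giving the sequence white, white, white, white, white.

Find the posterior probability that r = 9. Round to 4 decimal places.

Compute the likelihood of the observed sequence for each case: P(data | r = 2) = (2/10)(1/9)(0/8) = 0; P(data | r = 7) = (7/10)(6/9)(5/8)(4/7)(3/6) = 1/12; P(data | r = 9) = (9/10)(8/9)(7/8)(6/7)(5/6) = 1/2.
Weighting by the prior gives 2/7 · 0 = 0, 4/7 · 1/12 = 1/21, 1/7 · 1/2 = 1/14; with total 5/42.
So P(r = 9 | data) = (1/14) / (5/42) = 3/5.

0.6000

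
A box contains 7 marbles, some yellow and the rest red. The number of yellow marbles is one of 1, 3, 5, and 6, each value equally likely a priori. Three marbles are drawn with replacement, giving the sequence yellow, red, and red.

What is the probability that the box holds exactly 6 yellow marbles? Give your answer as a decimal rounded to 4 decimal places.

0.0545

Compute the likelihood of the observed sequence for each case: P(data | r = 1) = (1/7)(6/7)(6/7) = 36/343; P(data | r = 3) = (3/7)(4/7)(4/7) = 48/343; P(data | r = 5) = (5/7)(2/7)(2/7) = 20/343; P(data | r = 6) = (6/7)(1/7)(1/7) = 6/343.
Weighting by the prior gives 1/4 · 36/343 = 9/343, 1/4 · 48/343 = 12/343, 1/4 · 20/343 = 5/343, 1/4 · 6/343 = 3/686; with total 55/686.
By Bayes' rule, P(r = 6 | data) = (3/686) / (55/686) = 3/55.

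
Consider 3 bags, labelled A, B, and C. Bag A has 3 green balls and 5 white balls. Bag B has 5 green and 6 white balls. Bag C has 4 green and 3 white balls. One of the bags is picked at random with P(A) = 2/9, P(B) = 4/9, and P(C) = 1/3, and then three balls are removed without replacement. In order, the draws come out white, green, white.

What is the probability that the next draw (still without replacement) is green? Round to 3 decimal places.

0.538

Compute the likelihood of the observed sequence for each case: P(data | bag A) = (5/8)(3/7)(4/6) = 0.17857; P(data | bag B) = (6/11)(5/10)(5/9) = 0.15152; P(data | bag C) = (3/7)(4/6)(2/5) = 0.11429.
Weighting by the prior gives 2/9 · 0.17857 = 0.039683, 4/9 · 0.15152 = 0.06734, 1/3 · 0.11429 = 0.038095; with total 0.14512.
The posterior is then P(bag A | data) = 0.27345, P(bag B | data) = 0.46404, P(bag C | data) = 0.26251.
So P(green next | data) = Σ P(green next | H) P(H | data) = (2/5)(0.27345) + (1/2)(0.46404) + (3/4)(0.26251) = 0.53828.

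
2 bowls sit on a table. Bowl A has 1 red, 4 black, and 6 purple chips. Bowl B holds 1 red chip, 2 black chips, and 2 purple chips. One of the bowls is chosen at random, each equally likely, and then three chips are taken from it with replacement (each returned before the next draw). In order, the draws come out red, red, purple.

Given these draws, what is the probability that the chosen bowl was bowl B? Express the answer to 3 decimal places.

Compute the likelihood of the observed sequence for each case: P(data | bowl A) = (1/11)(1/11)(6/11) = 0.0045079; P(data | bowl B) = (1/5)(1/5)(2/5) = 0.016.
Weighting by the prior gives 1/2 · 0.0045079 = 0.0022539, 1/2 · 0.016 = 0.008; summing to 0.010254.
So P(bowl B | data) = (0.008) / (0.010254) = 0.78019.

0.780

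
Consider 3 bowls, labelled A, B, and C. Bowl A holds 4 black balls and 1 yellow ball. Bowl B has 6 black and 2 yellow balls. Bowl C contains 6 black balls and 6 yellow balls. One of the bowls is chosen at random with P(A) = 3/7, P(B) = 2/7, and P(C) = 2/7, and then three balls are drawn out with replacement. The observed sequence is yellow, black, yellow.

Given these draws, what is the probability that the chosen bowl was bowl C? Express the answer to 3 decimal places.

0.569

Compute the likelihood of the observed sequence for each case: P(data | bowl A) = (1/5)(4/5)(1/5) = 0.032; P(data | bowl B) = (2/8)(6/8)(2/8) = 0.046875; P(data | bowl C) = (6/12)(6/12)(6/12) = 0.125.
Weighting by the prior gives 3/7 · 0.032 = 0.013714, 2/7 · 0.046875 = 0.013393, 2/7 · 0.125 = 0.035714; these sum to 0.062821.
Hence P(bowl C | data) = (0.035714) / (0.062821) = 0.5685.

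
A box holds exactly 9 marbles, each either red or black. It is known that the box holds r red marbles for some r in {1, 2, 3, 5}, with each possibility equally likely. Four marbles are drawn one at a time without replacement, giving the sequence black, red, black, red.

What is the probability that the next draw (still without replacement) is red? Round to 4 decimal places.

0.3571

The likelihood of the observed sequence under each hypothesis: P(data | r = 1) = (8/9)(1/8)(7/7)(0/6) = 0; P(data | r = 2) = (7/9)(2/8)(6/7)(1/6) = 1/36; P(data | r = 3) = (6/9)(3/8)(5/7)(2/6) = 5/84; P(data | r = 5) = (4/9)(5/8)(3/7)(4/6) = 5/63.
Weighting by the prior gives 1/4 · 0 = 0, 1/4 · 1/36 = 1/144, 1/4 · 5/84 = 5/336, 1/4 · 5/63 = 5/252; summing to 1/24.
Normalising, the posterior is P(r = 1 | data) = 0, P(r = 2 | data) = 1/6, P(r = 3 | data) = 5/14, P(r = 5 | data) = 10/21.
Averaging over the posterior, P(red next | data) = (0)(1/6) + (1/5)(5/14) + (3/5)(10/21) = 5/14.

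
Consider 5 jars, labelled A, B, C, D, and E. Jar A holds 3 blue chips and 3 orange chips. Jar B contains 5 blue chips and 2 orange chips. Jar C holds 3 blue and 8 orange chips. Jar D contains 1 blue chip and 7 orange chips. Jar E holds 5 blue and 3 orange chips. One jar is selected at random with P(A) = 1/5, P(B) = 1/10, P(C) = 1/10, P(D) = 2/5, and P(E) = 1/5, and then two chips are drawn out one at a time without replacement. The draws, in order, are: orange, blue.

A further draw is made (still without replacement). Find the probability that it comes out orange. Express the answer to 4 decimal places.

0.5717

Under each hypothesis, the probability of the observed sequence is: P(data | jar A) = (3/6)(3/5) = 0.3; P(data | jar B) = (2/7)(5/6) = 0.2381; P(data | jar C) = (8/11)(3/10) = 0.21818; P(data | jar D) = (7/8)(1/7) = 0.125; P(data | jar E) = (3/8)(5/7) = 0.26786.
Multiplying each by its prior: 1/5 · 0.3 = 0.06, 1/10 · 0.2381 = 0.02381, 1/10 · 0.21818 = 0.021818, 2/5 · 0.125 = 0.05, 1/5 · 0.26786 = 0.053571; with total 0.2092.
Dividing through by the total gives posterior P(jar A | data) = 0.28681, P(jar B | data) = 0.11381, P(jar C | data) = 0.10429, P(jar D | data) = 0.23901, P(jar E | data) = 0.25608.
The predictive probability is P(orange next | data) = (1/2)(0.28681) + (1/5)(0.11381) + (7/9)(0.10429) + (1)(0.23901) + (1/3)(0.25608) = 0.57165.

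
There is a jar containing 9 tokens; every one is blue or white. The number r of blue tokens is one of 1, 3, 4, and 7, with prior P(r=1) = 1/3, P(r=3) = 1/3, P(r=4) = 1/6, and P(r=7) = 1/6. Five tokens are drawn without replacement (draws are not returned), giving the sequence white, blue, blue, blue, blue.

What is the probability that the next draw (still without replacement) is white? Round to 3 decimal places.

Under each hypothesis, the probability of the observed sequence is: P(data | r = 1) = (8/9)(1/8)(0/7) = 0; P(data | r = 3) = (6/9)(3/8)(2/7)(1/6)(0/5) = 0; P(data | r = 4) = (5/9)(4/8)(3/7)(2/6)(1/5) = 1/126; P(data | r = 7) = (2/9)(7/8)(6/7)(5/6)(4/5) = 1/9.
The prior-weighted likelihoods are 1/3 · 0 = 0, 1/3 · 0 = 0, 1/6 · 1/126 = 1/756, 1/6 · 1/9 = 1/54; with total 5/252.
The posterior is then P(r = 1 | data) = 0, P(r = 3 | data) = 0, P(r = 4 | data) = 1/15, P(r = 7 | data) = 14/15.
Averaging over the posterior, P(white next | data) = (1)(1/15) + (1/4)(14/15) = 3/10.

0.300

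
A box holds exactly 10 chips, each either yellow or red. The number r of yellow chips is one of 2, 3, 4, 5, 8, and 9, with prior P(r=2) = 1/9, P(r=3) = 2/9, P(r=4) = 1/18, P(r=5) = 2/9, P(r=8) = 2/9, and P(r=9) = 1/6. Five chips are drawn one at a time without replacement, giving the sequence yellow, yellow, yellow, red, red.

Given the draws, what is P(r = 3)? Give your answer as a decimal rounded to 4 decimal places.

Compute the likelihood of the observed sequence for each case: P(data | r = 2) = (2/10)(1/9)(0/8) = 0; P(data | r = 3) = (3/10)(2/9)(1/8)(7/7)(6/6) = 1/120; P(data | r = 4) = (4/10)(3/9)(2/8)(6/7)(5/6) = 1/42; P(data | r = 5) = (5/10)(4/9)(3/8)(5/7)(4/6) = 5/126; P(data | r = 8) = (8/10)(7/9)(6/8)(2/7)(1/6) = 1/45; P(data | r = 9) = (9/10)(8/9)(7/8)(1/7)(0/6) = 0.
Multiplying each by its prior: 1/9 · 0 = 0, 2/9 · 1/120 = 1/540, 1/18 · 1/42 = 1/756, 2/9 · 5/126 = 5/567, 2/9 · 1/45 = 2/405, 1/6 · 0 = 0; with total 16/945.
Hence P(r = 3 | data) = (1/540) / (16/945) = 7/64.

0.1094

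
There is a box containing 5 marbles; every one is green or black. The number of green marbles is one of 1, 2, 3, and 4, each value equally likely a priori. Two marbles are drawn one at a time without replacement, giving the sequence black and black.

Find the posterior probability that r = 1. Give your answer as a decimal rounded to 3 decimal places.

0.600

Compute the likelihood of the observed sequence for each case: P(data | r = 1) = (4/5)(3/4) = 3/5; P(data | r = 2) = (3/5)(2/4) = 3/10; P(data | r = 3) = (2/5)(1/4) = 1/10; P(data | r = 4) = (1/5)(0/4) = 0.
The prior-weighted likelihoods are 1/4 · 3/5 = 3/20, 1/4 · 3/10 = 3/40, 1/4 · 1/10 = 1/40, 1/4 · 0 = 0; with total 1/4.
Therefore the posterior P(r = 1 | data) = (3/20) / (1/4) = 3/5.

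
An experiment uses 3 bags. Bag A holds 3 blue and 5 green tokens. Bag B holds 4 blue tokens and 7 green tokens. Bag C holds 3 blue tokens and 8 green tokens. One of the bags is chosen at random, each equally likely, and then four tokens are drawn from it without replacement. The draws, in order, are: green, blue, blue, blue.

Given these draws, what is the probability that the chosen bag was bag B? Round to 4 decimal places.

The likelihood of the observed sequence under each hypothesis: P(data | bag A) = (5/8)(3/7)(2/6)(1/5) = 0.017857; P(data | bag B) = (7/11)(4/10)(3/9)(2/8) = 0.021212; P(data | bag C) = (8/11)(3/10)(2/9)(1/8) = 0.0060606.
Weighting by the prior gives 1/3 · 0.017857 = 0.0059524, 1/3 · 0.021212 = 0.0070707, 1/3 · 0.0060606 = 0.0020202; with total 0.015043.
By Bayes' rule, P(bag B | data) = (0.0070707) / (0.015043) = 0.47002.

0.4700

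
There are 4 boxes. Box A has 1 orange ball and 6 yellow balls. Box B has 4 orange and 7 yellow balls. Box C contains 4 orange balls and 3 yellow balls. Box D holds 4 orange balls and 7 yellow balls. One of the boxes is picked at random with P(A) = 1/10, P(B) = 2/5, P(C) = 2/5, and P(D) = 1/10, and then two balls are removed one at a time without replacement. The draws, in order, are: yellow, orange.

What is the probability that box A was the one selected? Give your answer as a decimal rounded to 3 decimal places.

For each hypothesis, P(data | H) works out to: P(data | box A) = (6/7)(1/6) = 1/7; P(data | box B) = (7/11)(4/10) = 14/55; P(data | box C) = (3/7)(4/6) = 2/7; P(data | box D) = (7/11)(4/10) = 14/55.
The prior-weighted likelihoods are 1/10 · 1/7 = 1/70, 2/5 · 14/55 = 28/275, 2/5 · 2/7 = 4/35, 1/10 · 14/55 = 7/275; with total 197/770.
Hence P(box A | data) = (1/70) / (197/770) = 11/197.

0.056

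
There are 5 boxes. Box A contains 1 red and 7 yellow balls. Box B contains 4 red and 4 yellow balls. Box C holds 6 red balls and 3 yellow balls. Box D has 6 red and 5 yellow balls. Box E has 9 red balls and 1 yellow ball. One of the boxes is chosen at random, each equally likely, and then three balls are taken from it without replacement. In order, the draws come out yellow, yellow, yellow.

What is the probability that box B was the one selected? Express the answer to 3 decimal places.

0.093

For each hypothesis, P(data | H) works out to: P(data | box A) = (7/8)(6/7)(5/6) = 0.625; P(data | box B) = (4/8)(3/7)(2/6) = 0.071429; P(data | box C) = (3/9)(2/8)(1/7) = 0.011905; P(data | box D) = (5/11)(4/10)(3/9) = 0.060606; P(data | box E) = (1/10)(0/9) = 0.
The prior-weighted likelihoods are 1/5 · 0.625 = 0.125, 1/5 · 0.071429 = 0.014286, 1/5 · 0.011905 = 0.002381, 1/5 · 0.060606 = 0.012121, 1/5 · 0 = 0; these sum to 0.15379.
Hence P(box B | data) = (0.014286) / (0.15379) = 0.092892.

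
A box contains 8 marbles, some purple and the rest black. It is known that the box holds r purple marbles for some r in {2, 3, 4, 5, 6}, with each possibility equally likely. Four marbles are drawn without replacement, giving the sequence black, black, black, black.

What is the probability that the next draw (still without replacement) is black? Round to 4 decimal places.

0.4167

For each hypothesis, P(data | H) works out to: P(data | r = 2) = (6/8)(5/7)(4/6)(3/5) = 3/14; P(data | r = 3) = (5/8)(4/7)(3/6)(2/5) = 1/14; P(data | r = 4) = (4/8)(3/7)(2/6)(1/5) = 1/70; P(data | r = 5) = (3/8)(2/7)(1/6)(0/5) = 0; P(data | r = 6) = (2/8)(1/7)(0/6) = 0.
Weighting by the prior gives 1/5 · 3/14 = 3/70, 1/5 · 1/14 = 1/70, 1/5 · 1/70 = 1/350, 1/5 · 0 = 0, 1/5 · 0 = 0; these sum to 3/50.
Dividing through by the total gives posterior P(r = 2 | data) = 5/7, P(r = 3 | data) = 5/21, P(r = 4 | data) = 1/21, P(r = 5 | data) = 0, P(r = 6 | data) = 0.
The predictive probability is P(black next | data) = (1/2)(5/7) + (1/4)(5/21) + (0)(1/21) = 5/12.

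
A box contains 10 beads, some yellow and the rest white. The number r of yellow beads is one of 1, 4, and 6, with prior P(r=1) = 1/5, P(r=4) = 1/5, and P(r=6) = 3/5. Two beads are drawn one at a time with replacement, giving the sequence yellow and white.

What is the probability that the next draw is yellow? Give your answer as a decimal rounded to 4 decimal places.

0.5114

For each hypothesis, P(data | H) works out to: P(data | r = 1) = (1/10)(9/10) = 9/100; P(data | r = 4) = (4/10)(6/10) = 6/25; P(data | r = 6) = (6/10)(4/10) = 6/25.
Multiplying each by its prior: 1/5 · 9/100 = 9/500, 1/5 · 6/25 = 6/125, 3/5 · 6/25 = 18/125; with total 21/100.
Dividing through by the total gives posterior P(r = 1 | data) = 3/35, P(r = 4 | data) = 8/35, P(r = 6 | data) = 24/35.
Averaging over the posterior, P(yellow next | data) = (1/10)(3/35) + (2/5)(8/35) + (3/5)(24/35) = 179/350.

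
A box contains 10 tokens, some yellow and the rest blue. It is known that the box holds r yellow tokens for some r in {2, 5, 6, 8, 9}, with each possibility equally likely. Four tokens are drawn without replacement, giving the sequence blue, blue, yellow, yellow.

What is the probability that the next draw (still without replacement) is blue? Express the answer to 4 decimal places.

The likelihood of the observed sequence under each hypothesis: P(data | r = 2) = (8/10)(7/9)(2/8)(1/7) = 0.022222; P(data | r = 5) = (5/10)(4/9)(5/8)(4/7) = 0.079365; P(data | r = 6) = (4/10)(3/9)(6/8)(5/7) = 0.071429; P(data | r = 8) = (2/10)(1/9)(8/8)(7/7) = 0.022222; P(data | r = 9) = (1/10)(0/9) = 0.
Weighting by the prior gives 1/5 · 0.022222 = 0.0044444, 1/5 · 0.079365 = 0.015873, 1/5 · 0.071429 = 0.014286, 1/5 · 0.022222 = 0.0044444, 1/5 · 0 = 0; summing to 0.039048.
Dividing through by the total gives posterior P(r = 2 | data) = 0.11382, P(r = 5 | data) = 0.4065, P(r = 6 | data) = 0.36585, P(r = 8 | data) = 0.11382, P(r = 9 | data) = 0.
Averaging over the posterior, P(blue next | data) = (1)(0.11382) + (1/2)(0.4065) + (1/3)(0.36585) + (0)(0.11382) = 0.43902.

0.4390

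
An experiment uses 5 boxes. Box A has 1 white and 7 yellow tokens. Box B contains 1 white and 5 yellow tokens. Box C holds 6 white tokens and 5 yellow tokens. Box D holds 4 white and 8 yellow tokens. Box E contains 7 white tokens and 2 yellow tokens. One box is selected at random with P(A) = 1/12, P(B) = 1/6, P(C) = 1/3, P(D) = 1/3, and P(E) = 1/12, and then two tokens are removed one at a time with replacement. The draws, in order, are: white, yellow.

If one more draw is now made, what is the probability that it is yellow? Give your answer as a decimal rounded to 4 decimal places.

Under each hypothesis, the probability of the observed sequence is: P(data | box A) = (1/8)(7/8) = 0.10938; P(data | box B) = (1/6)(5/6) = 0.13889; P(data | box C) = (6/11)(5/11) = 0.24793; P(data | box D) = (4/12)(8/12) = 0.22222; P(data | box E) = (7/9)(2/9) = 0.17284.
The prior-weighted likelihoods are 1/12 · 0.10938 = 0.0091146, 1/6 · 0.13889 = 0.023148, 1/3 · 0.24793 = 0.082645, 1/3 · 0.22222 = 0.074074, 1/12 · 0.17284 = 0.014403; summing to 0.20338.
Dividing through by the total gives posterior P(box A | data) = 0.044814, P(box B | data) = 0.11381, P(box C | data) = 0.40635, P(box D | data) = 0.36421, P(box E | data) = 0.070818.
The predictive probability is P(yellow next | data) = (7/8)(0.044814) + (5/6)(0.11381) + (5/11)(0.40635) + (2/3)(0.36421) + (2/9)(0.070818) = 0.5773.

0.5773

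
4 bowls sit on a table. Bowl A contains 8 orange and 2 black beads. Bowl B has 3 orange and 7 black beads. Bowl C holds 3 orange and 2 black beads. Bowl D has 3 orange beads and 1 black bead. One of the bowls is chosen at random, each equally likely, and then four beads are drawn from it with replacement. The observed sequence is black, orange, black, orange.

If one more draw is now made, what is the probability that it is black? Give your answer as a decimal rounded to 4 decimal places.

Under each hypothesis, the probability of the observed sequence is: P(data | bowl A) = (2/10)(8/10)(2/10)(8/10) = 0.0256; P(data | bowl B) = (7/10)(3/10)(7/10)(3/10) = 0.0441; P(data | bowl C) = (2/5)(3/5)(2/5)(3/5) = 0.0576; P(data | bowl D) = (1/4)(3/4)(1/4)(3/4) = 0.035156.
The prior-weighted likelihoods are 1/4 · 0.0256 = 0.0064, 1/4 · 0.0441 = 0.011025, 1/4 · 0.0576 = 0.0144, 1/4 · 0.035156 = 0.0087891; these sum to 0.040614.
Normalising, the posterior is P(bowl A | data) = 0.15758, P(bowl B | data) = 0.27146, P(bowl C | data) = 0.35456, P(bowl D | data) = 0.2164.
So P(black next | data) = Σ P(black next | H) P(H | data) = (1/5)(0.15758) + (7/10)(0.27146) + (2/5)(0.35456) + (1/4)(0.2164) = 0.41746.

0.4175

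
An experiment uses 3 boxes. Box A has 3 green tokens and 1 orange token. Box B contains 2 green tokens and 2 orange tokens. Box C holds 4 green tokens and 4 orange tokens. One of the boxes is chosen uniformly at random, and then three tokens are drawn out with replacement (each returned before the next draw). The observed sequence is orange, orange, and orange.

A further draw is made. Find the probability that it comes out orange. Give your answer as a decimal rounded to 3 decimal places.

0.485

For each hypothesis, P(data | H) works out to: P(data | box A) = (1/4)(1/4)(1/4) = 1/64; P(data | box B) = (2/4)(2/4)(2/4) = 1/8; P(data | box C) = (4/8)(4/8)(4/8) = 1/8.
The prior-weighted likelihoods are 1/3 · 1/64 = 1/192, 1/3 · 1/8 = 1/24, 1/3 · 1/8 = 1/24; summing to 17/192.
Dividing through by the total gives posterior P(box A | data) = 1/17, P(box B | data) = 8/17, P(box C | data) = 8/17.
So P(orange next | data) = Σ P(orange next | H) P(H | data) = (1/4)(1/17) + (1/2)(8/17) + (1/2)(8/17) = 33/68.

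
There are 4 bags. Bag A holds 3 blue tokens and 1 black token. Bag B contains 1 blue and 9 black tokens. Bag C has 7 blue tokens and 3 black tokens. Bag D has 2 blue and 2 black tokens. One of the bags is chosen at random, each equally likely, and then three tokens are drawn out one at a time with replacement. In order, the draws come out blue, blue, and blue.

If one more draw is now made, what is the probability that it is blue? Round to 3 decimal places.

0.695

For each hypothesis, P(data | H) works out to: P(data | bag A) = (3/4)(3/4)(3/4) = 0.42188; P(data | bag B) = (1/10)(1/10)(1/10) = 0.001; P(data | bag C) = (7/10)(7/10)(7/10) = 0.343; P(data | bag D) = (2/4)(2/4)(2/4) = 0.125.
Weighting by the prior gives 1/4 · 0.42188 = 0.10547, 1/4 · 0.001 = 0.00025, 1/4 · 0.343 = 0.08575, 1/4 · 0.125 = 0.03125; summing to 0.22272.
Normalising, the posterior is P(bag A | data) = 0.47355, P(bag B | data) = 0.0011225, P(bag C | data) = 0.38501, P(bag D | data) = 0.14031.
The predictive probability is P(blue next | data) = (3/4)(0.47355) + (1/10)(0.0011225) + (7/10)(0.38501) + (1/2)(0.14031) = 0.69494.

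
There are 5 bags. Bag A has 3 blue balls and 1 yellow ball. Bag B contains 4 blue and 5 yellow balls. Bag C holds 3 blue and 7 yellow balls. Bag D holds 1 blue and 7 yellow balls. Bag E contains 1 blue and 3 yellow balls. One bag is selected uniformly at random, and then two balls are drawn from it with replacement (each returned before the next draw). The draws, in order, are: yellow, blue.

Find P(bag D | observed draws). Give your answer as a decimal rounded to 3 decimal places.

For each hypothesis, P(data | H) works out to: P(data | bag A) = (1/4)(3/4) = 0.1875; P(data | bag B) = (5/9)(4/9) = 0.24691; P(data | bag C) = (7/10)(3/10) = 0.21; P(data | bag D) = (7/8)(1/8) = 0.10938; P(data | bag E) = (3/4)(1/4) = 0.1875.
Weighting by the prior gives 1/5 · 0.1875 = 0.0375, 1/5 · 0.24691 = 0.049383, 1/5 · 0.21 = 0.042, 1/5 · 0.10938 = 0.021875, 1/5 · 0.1875 = 0.0375; with total 0.18826.
Hence P(bag D | data) = (0.021875) / (0.18826) = 0.1162.

0.116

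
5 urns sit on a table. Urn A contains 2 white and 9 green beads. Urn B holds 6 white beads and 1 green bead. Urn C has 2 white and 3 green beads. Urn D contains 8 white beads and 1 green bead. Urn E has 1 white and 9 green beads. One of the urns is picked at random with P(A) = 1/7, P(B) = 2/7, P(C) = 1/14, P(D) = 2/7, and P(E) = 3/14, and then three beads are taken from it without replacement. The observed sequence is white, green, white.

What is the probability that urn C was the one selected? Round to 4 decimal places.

The likelihood of the observed sequence under each hypothesis: P(data | urn A) = (2/11)(9/10)(1/9) = 0.018182; P(data | urn B) = (6/7)(1/6)(5/5) = 0.14286; P(data | urn C) = (2/5)(3/4)(1/3) = 0.1; P(data | urn D) = (8/9)(1/8)(7/7) = 0.11111; P(data | urn E) = (1/10)(9/9)(0/8) = 0.
The prior-weighted likelihoods are 1/7 · 0.018182 = 0.0025974, 2/7 · 0.14286 = 0.040816, 1/14 · 0.1 = 0.0071429, 2/7 · 0.11111 = 0.031746, 3/14 · 0 = 0; these sum to 0.082303.
So P(urn C | data) = (0.0071429) / (0.082303) = 0.086788.

0.0868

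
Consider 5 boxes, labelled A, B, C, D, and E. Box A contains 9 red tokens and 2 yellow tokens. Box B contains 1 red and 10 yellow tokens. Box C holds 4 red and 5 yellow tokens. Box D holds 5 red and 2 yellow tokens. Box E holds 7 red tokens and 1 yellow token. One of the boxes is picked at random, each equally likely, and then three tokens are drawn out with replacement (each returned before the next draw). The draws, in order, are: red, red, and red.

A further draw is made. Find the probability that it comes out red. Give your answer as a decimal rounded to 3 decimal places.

0.798

Under each hypothesis, the probability of the observed sequence is: P(data | box A) = (9/11)(9/11)(9/11) = 0.54771; P(data | box B) = (1/11)(1/11)(1/11) = 0.00075131; P(data | box C) = (4/9)(4/9)(4/9) = 0.087791; P(data | box D) = (5/7)(5/7)(5/7) = 0.36443; P(data | box E) = (7/8)(7/8)(7/8) = 0.66992.
Multiplying each by its prior: 1/5 · 0.54771 = 0.10954, 1/5 · 0.00075131 = 0.00015026, 1/5 · 0.087791 = 0.017558, 1/5 · 0.36443 = 0.072886, 1/5 · 0.66992 = 0.13398; summing to 0.33412.
Dividing through by the total gives posterior P(box A | data) = 0.32785, P(box B | data) = 0.00044973, P(box C | data) = 0.052551, P(box D | data) = 0.21814, P(box E | data) = 0.40101.
So P(red next | data) = Σ P(red next | H) P(H | data) = (9/11)(0.32785) + (1/11)(0.00044973) + (4/9)(0.052551) + (5/7)(0.21814) + (7/8)(0.40101) = 0.79833.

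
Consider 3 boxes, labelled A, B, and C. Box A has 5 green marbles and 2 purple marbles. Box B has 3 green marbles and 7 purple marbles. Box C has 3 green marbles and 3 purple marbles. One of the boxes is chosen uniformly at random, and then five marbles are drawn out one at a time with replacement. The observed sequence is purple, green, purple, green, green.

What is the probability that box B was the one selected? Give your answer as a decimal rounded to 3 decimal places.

Under each hypothesis, the probability of the observed sequence is: P(data | box A) = (2/7)(5/7)(2/7)(5/7)(5/7) = 0.02975; P(data | box B) = (7/10)(3/10)(7/10)(3/10)(3/10) = 0.01323; P(data | box C) = (3/6)(3/6)(3/6)(3/6)(3/6) = 0.03125.
Multiplying each by its prior: 1/3 · 0.02975 = 0.0099165, 1/3 · 0.01323 = 0.00441, 1/3 · 0.03125 = 0.010417; these sum to 0.024743.
So P(box B | data) = (0.00441) / (0.024743) = 0.17823.

0.178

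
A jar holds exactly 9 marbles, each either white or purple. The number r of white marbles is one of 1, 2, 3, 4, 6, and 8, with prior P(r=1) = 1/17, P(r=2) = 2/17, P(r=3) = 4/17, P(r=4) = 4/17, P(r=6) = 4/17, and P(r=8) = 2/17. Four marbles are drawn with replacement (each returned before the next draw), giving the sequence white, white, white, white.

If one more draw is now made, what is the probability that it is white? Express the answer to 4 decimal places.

For each hypothesis, P(data | H) works out to: P(data | r = 1) = (1/9)(1/9)(1/9)(1/9) = 0.00015242; P(data | r = 2) = (2/9)(2/9)(2/9)(2/9) = 0.0024387; P(data | r = 3) = (3/9)(3/9)(3/9)(3/9) = 0.012346; P(data | r = 4) = (4/9)(4/9)(4/9)(4/9) = 0.039018; P(data | r = 6) = (6/9)(6/9)(6/9)(6/9) = 0.19753; P(data | r = 8) = (8/9)(8/9)(8/9)(8/9) = 0.6243.
Multiplying each by its prior: 1/17 · 0.00015242 = 8.9656e-06, 2/17 · 0.0024387 = 0.0002869, 4/17 · 0.012346 = 0.0029049, 4/17 · 0.039018 = 0.0091808, 4/17 · 0.19753 = 0.046478, 2/17 · 0.6243 = 0.073446; these sum to 0.13231.
The posterior is then P(r = 1 | data) = 6.7764e-05, P(r = 2 | data) = 0.0021685, P(r = 3 | data) = 0.021956, P(r = 4 | data) = 0.069391, P(r = 6 | data) = 0.35129, P(r = 8 | data) = 0.55513.
The predictive probability is P(white next | data) = (1/9)(6.7764e-05) + (2/9)(0.0021685) + (1/3)(0.021956) + (4/9)(0.069391) + (2/3)(0.35129) + (8/9)(0.55513) = 0.76629.

0.7663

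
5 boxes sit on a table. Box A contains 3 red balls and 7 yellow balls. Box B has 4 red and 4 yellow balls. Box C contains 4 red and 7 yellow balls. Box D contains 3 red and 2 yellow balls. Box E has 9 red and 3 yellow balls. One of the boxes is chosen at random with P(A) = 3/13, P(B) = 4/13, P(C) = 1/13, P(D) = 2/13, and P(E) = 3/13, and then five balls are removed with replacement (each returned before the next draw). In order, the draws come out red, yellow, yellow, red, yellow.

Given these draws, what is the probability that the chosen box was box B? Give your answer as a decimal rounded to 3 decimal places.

The likelihood of the observed sequence under each hypothesis: P(data | box A) = (3/10)(7/10)(7/10)(3/10)(7/10) = 0.03087; P(data | box B) = (4/8)(4/8)(4/8)(4/8)(4/8) = 0.03125; P(data | box C) = (4/11)(7/11)(7/11)(4/11)(7/11) = 0.034076; P(data | box D) = (3/5)(2/5)(2/5)(3/5)(2/5) = 0.02304; P(data | box E) = (9/12)(3/12)(3/12)(9/12)(3/12) = 0.0087891.
Weighting by the prior gives 3/13 · 0.03087 = 0.0071238, 4/13 · 0.03125 = 0.0096154, 1/13 · 0.034076 = 0.0026212, 2/13 · 0.02304 = 0.0035446, 3/13 · 0.0087891 = 0.0020282; these sum to 0.024933.
Therefore the posterior P(box B | data) = (0.0096154) / (0.024933) = 0.38564.

0.386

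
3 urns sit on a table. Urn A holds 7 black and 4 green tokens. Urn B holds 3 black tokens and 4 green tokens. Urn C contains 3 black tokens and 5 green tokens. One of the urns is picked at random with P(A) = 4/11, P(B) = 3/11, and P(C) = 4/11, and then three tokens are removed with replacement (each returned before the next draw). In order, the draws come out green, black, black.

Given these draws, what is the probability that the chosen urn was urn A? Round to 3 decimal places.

The likelihood of the observed sequence under each hypothesis: P(data | urn A) = (4/11)(7/11)(7/11) = 0.14726; P(data | urn B) = (4/7)(3/7)(3/7) = 0.10496; P(data | urn C) = (5/8)(3/8)(3/8) = 0.087891.
Weighting by the prior gives 4/11 · 0.14726 = 0.053548, 3/11 · 0.10496 = 0.028624, 4/11 · 0.087891 = 0.03196; with total 0.11413.
Therefore the posterior P(urn A | data) = (0.053548) / (0.11413) = 0.46917.

0.469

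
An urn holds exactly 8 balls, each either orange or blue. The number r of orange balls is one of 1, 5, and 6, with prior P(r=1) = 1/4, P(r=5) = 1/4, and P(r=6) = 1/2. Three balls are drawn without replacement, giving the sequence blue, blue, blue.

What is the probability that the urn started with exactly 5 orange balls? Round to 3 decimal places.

Compute the likelihood of the observed sequence for each case: P(data | r = 1) = (7/8)(6/7)(5/6) = 5/8; P(data | r = 5) = (3/8)(2/7)(1/6) = 1/56; P(data | r = 6) = (2/8)(1/7)(0/6) = 0.
Weighting by the prior gives 1/4 · 5/8 = 5/32, 1/4 · 1/56 = 1/224, 1/2 · 0 = 0; these sum to 9/56.
By Bayes' rule, P(r = 5 | data) = (1/224) / (9/56) = 1/36.

0.028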